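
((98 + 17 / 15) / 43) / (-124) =-1487 / 79980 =-0.02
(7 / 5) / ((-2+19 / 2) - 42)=-14 / 345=-0.04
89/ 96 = 0.93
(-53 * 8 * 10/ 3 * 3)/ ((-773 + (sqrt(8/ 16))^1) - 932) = 4240 * sqrt(2)/ 5814049 + 14458400/ 5814049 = 2.49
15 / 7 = 2.14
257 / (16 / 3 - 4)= 771 / 4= 192.75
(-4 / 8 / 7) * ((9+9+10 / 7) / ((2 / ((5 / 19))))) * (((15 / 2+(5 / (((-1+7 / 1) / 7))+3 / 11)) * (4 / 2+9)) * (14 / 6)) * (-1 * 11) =839630 / 1197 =701.45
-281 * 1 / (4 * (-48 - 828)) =281 / 3504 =0.08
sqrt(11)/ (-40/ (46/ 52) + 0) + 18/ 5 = 18/ 5-23 * sqrt(11)/ 1040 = 3.53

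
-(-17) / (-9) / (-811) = 17 / 7299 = 0.00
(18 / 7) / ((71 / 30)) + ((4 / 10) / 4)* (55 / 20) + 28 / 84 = 1.69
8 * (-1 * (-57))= 456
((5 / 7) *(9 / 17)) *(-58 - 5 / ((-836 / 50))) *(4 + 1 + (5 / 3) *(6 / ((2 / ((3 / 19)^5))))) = -610843220775 / 5598459839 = -109.11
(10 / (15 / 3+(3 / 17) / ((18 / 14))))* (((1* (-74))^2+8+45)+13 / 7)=9872580 / 917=10766.17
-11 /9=-1.22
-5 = -5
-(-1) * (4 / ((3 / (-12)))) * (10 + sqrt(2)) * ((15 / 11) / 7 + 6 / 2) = -39360 / 77- 3936 * sqrt(2) / 77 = -583.46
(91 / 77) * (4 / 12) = 13 / 33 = 0.39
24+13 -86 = -49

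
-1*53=-53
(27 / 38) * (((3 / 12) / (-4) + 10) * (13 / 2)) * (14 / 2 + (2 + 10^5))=5581402281 / 1216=4589968.98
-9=-9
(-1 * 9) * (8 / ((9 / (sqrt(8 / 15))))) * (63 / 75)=-112 * sqrt(30) / 125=-4.91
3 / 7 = 0.43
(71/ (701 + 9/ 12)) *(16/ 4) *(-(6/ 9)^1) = -2272/ 8421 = -0.27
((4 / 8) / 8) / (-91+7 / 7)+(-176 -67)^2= 85030559 / 1440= 59049.00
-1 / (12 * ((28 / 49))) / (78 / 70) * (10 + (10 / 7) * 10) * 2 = -2975 / 468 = -6.36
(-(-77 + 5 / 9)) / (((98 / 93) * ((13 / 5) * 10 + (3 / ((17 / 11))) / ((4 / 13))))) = 725152 / 322959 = 2.25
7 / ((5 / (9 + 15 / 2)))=231 / 10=23.10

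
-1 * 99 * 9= -891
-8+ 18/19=-134/19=-7.05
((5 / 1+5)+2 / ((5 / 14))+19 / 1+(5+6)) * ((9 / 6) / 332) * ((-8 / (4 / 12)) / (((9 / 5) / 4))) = -912 / 83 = -10.99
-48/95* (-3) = 144/95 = 1.52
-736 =-736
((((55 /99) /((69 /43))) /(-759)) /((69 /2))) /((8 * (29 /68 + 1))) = -3655 /3154671927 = -0.00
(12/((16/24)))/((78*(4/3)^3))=81/832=0.10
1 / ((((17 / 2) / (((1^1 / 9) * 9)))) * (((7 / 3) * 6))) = 1 / 119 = 0.01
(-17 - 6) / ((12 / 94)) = -1081 / 6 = -180.17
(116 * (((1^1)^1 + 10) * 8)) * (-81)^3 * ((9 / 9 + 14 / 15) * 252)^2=-32192172481125888 / 25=-1287686899245035.52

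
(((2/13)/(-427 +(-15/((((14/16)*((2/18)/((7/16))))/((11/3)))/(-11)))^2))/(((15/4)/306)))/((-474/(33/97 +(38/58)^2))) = -401728/146103291597679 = -0.00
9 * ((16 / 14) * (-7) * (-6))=432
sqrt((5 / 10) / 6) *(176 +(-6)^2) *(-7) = -742 *sqrt(3) / 3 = -428.39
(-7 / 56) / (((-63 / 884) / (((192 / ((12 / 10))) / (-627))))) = -0.45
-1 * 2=-2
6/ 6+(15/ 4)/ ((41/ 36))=176/ 41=4.29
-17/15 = -1.13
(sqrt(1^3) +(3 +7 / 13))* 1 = 59 / 13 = 4.54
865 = 865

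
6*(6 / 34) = 18 / 17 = 1.06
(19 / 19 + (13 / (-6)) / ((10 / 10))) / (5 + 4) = -0.13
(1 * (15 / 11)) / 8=15 / 88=0.17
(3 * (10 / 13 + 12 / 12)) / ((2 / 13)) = 69 / 2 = 34.50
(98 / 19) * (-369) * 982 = -35511084 / 19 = -1869004.42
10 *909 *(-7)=-63630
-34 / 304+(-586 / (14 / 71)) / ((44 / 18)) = -14230561 / 11704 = -1215.87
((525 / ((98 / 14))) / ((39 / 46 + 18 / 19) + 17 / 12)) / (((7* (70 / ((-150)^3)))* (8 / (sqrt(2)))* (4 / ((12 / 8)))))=-24888515625* sqrt(2) / 3301228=-10661.99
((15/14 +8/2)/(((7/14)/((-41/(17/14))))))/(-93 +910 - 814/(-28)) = -81508/201365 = -0.40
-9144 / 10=-4572 / 5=-914.40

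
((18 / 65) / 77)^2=324 / 25050025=0.00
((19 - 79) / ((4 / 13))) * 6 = -1170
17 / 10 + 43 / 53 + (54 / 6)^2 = 44261 / 530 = 83.51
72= 72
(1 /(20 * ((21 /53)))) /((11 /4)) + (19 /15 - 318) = -365774 /1155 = -316.69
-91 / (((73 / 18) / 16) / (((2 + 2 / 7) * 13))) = -778752 / 73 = -10667.84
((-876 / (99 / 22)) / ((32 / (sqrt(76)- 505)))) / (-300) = -7373 / 720+73 * sqrt(19) / 1800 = -10.06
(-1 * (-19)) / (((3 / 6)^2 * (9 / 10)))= 760 / 9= 84.44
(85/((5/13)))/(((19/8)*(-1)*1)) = -93.05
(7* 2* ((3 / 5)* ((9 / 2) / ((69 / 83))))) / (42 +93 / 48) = 83664 / 80845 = 1.03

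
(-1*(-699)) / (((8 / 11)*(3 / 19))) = 48697 / 8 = 6087.12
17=17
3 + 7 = 10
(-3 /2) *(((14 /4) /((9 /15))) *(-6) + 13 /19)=978 /19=51.47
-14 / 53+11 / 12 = 415 / 636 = 0.65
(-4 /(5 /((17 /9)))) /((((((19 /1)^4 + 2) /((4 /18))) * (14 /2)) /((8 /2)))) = -544 /369465705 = -0.00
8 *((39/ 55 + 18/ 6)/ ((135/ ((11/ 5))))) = 544/ 1125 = 0.48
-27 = -27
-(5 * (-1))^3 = 125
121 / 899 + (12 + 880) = 892.13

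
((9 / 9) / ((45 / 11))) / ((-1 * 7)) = -11 / 315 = -0.03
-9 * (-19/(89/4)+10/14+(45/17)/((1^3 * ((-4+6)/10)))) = -1248264/10591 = -117.86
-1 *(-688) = 688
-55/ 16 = -3.44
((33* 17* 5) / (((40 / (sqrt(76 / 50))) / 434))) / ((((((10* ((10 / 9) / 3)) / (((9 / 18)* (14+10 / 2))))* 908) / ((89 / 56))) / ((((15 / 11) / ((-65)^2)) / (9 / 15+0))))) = 72183717* sqrt(38) / 4910464000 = 0.09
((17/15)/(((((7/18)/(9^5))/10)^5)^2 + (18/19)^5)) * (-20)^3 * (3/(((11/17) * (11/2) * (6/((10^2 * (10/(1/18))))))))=-126411796562869705746624453968984124944568029989372661716621433537593344000000000000000/4207250966169949658738272025338915332726316211892515952330863669174558470411771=-30046174.47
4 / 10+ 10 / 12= 37 / 30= 1.23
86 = 86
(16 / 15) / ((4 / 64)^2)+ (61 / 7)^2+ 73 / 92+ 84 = 29333483 / 67620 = 433.80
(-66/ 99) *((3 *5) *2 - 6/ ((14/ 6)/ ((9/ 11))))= -1432/ 77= -18.60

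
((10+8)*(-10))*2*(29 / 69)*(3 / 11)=-41.26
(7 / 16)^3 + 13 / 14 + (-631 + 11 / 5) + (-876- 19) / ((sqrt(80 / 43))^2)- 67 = -168569883 / 143360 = -1175.85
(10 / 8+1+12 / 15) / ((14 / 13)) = 793 / 280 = 2.83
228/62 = 114/31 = 3.68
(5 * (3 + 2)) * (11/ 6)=275/ 6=45.83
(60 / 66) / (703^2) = 10 / 5436299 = 0.00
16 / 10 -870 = -4342 / 5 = -868.40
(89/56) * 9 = 801/56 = 14.30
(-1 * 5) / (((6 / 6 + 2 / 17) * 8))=-0.56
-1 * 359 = -359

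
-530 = -530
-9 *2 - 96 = -114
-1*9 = -9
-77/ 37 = -2.08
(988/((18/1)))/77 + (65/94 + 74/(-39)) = -0.49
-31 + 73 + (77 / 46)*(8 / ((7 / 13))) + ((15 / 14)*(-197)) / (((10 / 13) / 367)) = -64809139 / 644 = -100635.31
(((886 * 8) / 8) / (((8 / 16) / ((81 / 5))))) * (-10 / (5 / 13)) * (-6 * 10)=44781984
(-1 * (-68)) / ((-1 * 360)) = -17 / 90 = -0.19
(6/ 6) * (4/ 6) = 2/ 3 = 0.67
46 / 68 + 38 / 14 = 807 / 238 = 3.39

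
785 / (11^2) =785 / 121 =6.49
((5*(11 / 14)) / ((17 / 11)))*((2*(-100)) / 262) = -30250 / 15589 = -1.94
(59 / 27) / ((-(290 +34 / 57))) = -1121 / 149076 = -0.01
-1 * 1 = -1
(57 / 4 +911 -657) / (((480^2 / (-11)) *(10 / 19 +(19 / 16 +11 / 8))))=-224257 / 54086400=-0.00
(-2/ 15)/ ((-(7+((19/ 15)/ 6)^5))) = 787320000/ 41336776099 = 0.02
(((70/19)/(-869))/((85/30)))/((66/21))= -1470/3087557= -0.00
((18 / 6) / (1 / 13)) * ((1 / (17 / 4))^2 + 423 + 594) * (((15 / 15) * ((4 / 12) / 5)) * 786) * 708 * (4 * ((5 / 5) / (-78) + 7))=11885938524912 / 289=41127814965.09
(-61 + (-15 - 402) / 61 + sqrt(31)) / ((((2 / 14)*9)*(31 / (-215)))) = 6227690 / 17019 - 1505*sqrt(31) / 279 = 335.89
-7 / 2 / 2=-7 / 4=-1.75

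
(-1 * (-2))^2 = 4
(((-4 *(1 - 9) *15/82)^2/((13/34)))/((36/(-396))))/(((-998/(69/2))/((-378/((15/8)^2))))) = -39955120128/10904647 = -3664.05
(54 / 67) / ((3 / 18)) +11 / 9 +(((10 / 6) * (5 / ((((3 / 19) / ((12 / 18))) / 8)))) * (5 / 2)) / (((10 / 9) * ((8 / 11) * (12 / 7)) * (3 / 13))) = 31944497 / 14472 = 2207.33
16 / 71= 0.23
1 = 1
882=882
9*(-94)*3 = -2538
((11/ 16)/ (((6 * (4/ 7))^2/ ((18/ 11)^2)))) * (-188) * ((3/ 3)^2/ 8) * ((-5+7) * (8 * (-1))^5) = 2653056/ 11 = 241186.91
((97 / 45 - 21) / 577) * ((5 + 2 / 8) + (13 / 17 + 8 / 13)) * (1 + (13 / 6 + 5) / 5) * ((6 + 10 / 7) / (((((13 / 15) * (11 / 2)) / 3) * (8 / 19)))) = -861695942 / 147282135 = -5.85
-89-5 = -94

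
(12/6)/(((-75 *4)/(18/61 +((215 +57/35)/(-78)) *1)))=0.02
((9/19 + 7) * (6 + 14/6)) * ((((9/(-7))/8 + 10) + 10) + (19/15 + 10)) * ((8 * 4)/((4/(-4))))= -74206360/1197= -61993.62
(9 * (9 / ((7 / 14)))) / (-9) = -18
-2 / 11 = -0.18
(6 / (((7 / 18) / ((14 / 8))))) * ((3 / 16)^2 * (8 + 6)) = 1701 / 128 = 13.29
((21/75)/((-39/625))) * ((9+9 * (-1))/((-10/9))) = 0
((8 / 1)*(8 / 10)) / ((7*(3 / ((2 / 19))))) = 64 / 1995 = 0.03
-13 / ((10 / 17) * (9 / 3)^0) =-221 / 10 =-22.10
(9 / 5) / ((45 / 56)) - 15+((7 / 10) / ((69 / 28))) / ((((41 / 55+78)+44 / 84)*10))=-671727507 / 52644700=-12.76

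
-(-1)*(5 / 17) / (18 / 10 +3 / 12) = 100 / 697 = 0.14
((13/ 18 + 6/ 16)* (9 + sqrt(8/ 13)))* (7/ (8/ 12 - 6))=-1659/ 128 - 553* sqrt(26)/ 2496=-14.09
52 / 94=26 / 47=0.55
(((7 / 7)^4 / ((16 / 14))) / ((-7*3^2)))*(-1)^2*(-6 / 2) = 0.04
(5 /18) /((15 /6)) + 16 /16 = 10 /9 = 1.11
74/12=37/6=6.17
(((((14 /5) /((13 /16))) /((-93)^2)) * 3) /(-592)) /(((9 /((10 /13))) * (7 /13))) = -4 /12480507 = -0.00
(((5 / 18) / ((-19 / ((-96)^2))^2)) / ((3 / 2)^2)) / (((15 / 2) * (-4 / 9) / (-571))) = 1796210688 / 361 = 4975652.88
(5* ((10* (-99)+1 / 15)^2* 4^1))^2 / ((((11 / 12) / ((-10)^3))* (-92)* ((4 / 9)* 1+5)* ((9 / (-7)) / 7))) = -31114928187408384640 / 6831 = -4554959477003130.53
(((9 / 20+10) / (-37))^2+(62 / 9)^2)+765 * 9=6932.54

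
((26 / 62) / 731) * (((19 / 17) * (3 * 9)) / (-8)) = -6669 / 3081896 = -0.00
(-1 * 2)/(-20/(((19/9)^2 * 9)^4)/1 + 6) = -16983563041/50950623513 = -0.33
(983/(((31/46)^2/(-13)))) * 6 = -162242184/961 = -168826.41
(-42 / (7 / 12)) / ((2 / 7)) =-252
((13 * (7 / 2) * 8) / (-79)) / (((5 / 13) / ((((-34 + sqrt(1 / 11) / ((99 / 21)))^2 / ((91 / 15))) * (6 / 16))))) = -180021049 / 210298 + 9282 * sqrt(11) / 9559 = -852.81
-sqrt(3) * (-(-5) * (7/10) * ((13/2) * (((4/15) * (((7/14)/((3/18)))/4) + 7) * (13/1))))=-10647 * sqrt(3)/5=-3688.23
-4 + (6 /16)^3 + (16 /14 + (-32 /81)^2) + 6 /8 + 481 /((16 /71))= 50145856637 /23514624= 2132.54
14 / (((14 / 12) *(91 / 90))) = 1080 / 91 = 11.87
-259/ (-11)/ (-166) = -259/ 1826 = -0.14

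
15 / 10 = 3 / 2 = 1.50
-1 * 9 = -9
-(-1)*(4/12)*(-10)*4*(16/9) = -640/27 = -23.70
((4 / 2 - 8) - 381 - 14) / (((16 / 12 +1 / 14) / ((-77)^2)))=-1692478.27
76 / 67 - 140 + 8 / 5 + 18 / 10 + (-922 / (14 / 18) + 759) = -1317642 / 2345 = -561.89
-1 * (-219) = 219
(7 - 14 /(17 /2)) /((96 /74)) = 3367 /816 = 4.13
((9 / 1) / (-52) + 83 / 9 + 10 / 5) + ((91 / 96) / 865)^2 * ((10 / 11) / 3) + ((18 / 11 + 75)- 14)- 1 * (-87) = 47534473376773 / 295823024640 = 160.69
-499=-499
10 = 10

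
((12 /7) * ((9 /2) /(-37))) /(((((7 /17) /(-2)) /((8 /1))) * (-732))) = -1224 /110593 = -0.01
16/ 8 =2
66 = 66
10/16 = 0.62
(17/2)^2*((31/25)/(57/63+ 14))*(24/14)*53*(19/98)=81195417/766850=105.88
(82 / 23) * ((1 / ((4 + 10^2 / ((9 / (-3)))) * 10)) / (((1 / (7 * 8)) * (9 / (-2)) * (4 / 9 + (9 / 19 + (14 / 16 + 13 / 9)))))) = 261744 / 5602685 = 0.05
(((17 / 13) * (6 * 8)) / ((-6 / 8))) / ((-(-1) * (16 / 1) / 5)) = -340 / 13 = -26.15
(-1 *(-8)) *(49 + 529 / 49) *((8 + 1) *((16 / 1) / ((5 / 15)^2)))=30378240 / 49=619964.08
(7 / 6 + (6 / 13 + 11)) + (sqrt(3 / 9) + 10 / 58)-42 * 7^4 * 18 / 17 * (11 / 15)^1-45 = -15061094839 / 192270 + sqrt(3) / 3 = -78332.47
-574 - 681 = -1255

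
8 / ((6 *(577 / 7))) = 28 / 1731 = 0.02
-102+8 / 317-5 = -106.97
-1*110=-110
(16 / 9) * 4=64 / 9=7.11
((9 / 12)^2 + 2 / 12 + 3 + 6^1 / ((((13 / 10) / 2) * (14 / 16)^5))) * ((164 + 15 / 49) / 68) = 1834449084019 / 34944576576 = 52.50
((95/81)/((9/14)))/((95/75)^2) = 1750/1539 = 1.14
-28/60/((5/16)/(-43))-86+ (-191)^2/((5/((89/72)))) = 16194829/1800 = 8997.13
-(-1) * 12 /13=12 /13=0.92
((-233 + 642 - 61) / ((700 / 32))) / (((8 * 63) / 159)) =6148 / 1225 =5.02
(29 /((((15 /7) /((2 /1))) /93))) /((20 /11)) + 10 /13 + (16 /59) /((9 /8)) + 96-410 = 369817969 /345150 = 1071.47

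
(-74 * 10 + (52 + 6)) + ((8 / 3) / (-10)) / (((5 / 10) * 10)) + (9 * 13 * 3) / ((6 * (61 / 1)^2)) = -380679293 / 558150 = -682.04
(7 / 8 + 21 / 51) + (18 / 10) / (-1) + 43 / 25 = 4103 / 3400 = 1.21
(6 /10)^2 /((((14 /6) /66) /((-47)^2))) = 3936438 /175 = 22493.93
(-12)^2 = 144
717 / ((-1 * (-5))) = 717 / 5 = 143.40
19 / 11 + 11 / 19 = 482 / 209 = 2.31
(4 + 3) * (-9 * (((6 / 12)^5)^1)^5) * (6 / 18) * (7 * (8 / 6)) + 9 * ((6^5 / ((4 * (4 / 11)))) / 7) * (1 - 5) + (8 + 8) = -1613498417495 / 58720256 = -27477.71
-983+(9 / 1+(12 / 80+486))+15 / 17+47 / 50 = -826247 / 1700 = -486.03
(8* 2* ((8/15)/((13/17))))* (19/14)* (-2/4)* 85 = -175712/273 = -643.63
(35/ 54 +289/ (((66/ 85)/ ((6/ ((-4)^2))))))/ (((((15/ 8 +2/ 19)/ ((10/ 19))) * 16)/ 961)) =3201739675/ 1430352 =2238.43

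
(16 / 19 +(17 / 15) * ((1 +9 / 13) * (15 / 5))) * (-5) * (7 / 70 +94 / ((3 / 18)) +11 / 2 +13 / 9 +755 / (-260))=-18737.14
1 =1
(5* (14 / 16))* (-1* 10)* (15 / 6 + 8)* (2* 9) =-33075 / 4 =-8268.75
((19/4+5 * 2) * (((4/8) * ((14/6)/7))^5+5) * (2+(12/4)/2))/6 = 16057853/373248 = 43.02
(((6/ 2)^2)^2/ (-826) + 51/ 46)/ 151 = 9600/ 1434349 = 0.01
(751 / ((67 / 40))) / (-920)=-751 / 1541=-0.49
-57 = -57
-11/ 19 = -0.58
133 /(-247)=-7 /13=-0.54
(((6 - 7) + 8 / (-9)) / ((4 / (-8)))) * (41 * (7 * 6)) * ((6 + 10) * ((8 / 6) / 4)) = 312256 / 9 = 34695.11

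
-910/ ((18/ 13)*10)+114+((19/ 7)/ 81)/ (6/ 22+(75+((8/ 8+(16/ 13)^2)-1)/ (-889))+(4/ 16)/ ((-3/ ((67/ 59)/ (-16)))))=193369409206325/ 4005313316658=48.28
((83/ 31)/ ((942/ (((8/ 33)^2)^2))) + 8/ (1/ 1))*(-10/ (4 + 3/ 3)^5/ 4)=-0.01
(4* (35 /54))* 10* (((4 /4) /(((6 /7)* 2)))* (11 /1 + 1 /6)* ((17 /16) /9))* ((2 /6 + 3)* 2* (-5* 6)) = -3987.41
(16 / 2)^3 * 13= 6656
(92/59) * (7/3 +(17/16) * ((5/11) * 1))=34201/7788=4.39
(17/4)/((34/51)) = 51/8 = 6.38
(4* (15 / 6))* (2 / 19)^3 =80 / 6859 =0.01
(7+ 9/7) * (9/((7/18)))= 9396/49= 191.76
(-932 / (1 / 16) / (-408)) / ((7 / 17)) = 1864 / 21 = 88.76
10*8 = 80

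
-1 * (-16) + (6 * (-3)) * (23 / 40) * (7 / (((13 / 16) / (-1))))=6836 / 65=105.17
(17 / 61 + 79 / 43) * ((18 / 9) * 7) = 77700 / 2623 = 29.62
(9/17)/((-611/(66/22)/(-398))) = 10746/10387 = 1.03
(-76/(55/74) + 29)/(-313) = 4029/17215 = 0.23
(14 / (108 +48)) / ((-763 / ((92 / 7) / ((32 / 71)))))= -1633 / 476112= -0.00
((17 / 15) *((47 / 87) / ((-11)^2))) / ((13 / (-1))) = -799 / 2052765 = -0.00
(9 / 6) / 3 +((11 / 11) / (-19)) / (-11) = 211 / 418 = 0.50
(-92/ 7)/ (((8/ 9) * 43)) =-207/ 602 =-0.34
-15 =-15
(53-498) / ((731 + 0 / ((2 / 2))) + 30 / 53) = -23585 / 38773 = -0.61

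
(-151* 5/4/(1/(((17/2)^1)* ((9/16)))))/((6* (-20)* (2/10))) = 38505/1024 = 37.60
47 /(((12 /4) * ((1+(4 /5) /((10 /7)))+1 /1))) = 6.12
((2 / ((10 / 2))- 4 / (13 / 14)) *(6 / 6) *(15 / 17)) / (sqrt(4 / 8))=-762 *sqrt(2) / 221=-4.88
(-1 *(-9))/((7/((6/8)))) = 27/28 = 0.96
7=7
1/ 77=0.01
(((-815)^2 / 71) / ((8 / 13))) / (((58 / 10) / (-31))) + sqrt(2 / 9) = -81253.38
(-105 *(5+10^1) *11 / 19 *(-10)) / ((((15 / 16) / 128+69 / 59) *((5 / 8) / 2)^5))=5321464479744 / 2046775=2599926.46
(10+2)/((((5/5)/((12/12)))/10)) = 120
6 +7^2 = 55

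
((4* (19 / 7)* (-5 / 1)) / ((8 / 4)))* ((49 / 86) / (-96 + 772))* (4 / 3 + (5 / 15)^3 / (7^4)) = -631655 / 20707596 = -0.03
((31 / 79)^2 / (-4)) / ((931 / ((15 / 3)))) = -4805 / 23241484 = -0.00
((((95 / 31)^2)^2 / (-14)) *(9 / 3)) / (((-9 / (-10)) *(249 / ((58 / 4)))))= -11810340625 / 9658182618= -1.22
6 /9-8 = -22 /3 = -7.33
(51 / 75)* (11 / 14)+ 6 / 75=0.61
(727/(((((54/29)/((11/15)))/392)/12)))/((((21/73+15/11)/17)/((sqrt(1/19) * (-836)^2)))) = 2685255780414592 * sqrt(19)/5265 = 2223126036920.35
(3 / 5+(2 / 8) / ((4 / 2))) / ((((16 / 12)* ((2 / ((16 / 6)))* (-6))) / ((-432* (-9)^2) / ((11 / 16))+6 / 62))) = 167774657 / 27280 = 6150.10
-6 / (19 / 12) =-72 / 19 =-3.79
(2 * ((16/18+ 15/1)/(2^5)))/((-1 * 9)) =-143/1296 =-0.11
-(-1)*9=9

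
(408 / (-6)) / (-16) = 17 / 4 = 4.25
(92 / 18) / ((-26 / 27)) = -69 / 13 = -5.31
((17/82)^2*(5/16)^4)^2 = 32625390625/194184817300996096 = 0.00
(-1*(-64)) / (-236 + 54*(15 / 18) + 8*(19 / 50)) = -1600 / 4699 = -0.34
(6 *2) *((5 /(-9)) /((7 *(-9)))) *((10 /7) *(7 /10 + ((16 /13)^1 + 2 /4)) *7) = 6320 /2457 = 2.57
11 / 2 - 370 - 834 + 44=-2309 / 2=-1154.50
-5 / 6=-0.83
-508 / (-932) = 127 / 233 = 0.55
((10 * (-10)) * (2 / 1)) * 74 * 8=-118400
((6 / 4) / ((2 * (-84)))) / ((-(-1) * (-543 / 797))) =797 / 60816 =0.01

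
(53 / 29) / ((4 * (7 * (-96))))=-53 / 77952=-0.00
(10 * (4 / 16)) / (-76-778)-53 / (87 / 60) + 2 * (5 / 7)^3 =-86951625 / 2427068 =-35.83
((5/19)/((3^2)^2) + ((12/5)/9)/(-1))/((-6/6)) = 2027/7695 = 0.26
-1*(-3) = 3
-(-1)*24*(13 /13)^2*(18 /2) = 216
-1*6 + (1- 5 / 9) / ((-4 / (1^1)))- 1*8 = -127 / 9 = -14.11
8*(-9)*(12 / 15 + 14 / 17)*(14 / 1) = -139104 / 85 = -1636.52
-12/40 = -3/10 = -0.30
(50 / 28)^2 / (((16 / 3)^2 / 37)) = 208125 / 50176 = 4.15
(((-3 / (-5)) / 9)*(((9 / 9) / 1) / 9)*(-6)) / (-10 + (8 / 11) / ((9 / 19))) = 11 / 2095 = 0.01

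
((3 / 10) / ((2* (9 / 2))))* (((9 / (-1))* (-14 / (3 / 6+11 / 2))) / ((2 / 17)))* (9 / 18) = 119 / 40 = 2.98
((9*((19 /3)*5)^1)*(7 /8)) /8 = 1995 /64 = 31.17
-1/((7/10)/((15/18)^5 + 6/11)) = -405155/299376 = -1.35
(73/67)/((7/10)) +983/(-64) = -414307/30016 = -13.80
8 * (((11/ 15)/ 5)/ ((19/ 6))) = 176/ 475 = 0.37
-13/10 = -1.30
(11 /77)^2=1 /49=0.02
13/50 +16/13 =969/650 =1.49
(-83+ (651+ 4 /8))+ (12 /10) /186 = 176237 /310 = 568.51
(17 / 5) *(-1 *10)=-34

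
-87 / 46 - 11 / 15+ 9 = 4399 / 690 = 6.38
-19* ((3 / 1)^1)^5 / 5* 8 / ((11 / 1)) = -36936 / 55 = -671.56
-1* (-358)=358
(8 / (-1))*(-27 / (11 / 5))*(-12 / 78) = -2160 / 143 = -15.10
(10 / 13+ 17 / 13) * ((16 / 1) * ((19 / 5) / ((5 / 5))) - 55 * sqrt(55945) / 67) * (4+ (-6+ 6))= -1107.95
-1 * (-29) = 29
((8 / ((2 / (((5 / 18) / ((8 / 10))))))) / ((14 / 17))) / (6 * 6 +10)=425 / 11592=0.04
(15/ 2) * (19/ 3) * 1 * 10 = 475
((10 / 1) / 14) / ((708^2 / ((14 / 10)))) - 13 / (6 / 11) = -11946791 / 501264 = -23.83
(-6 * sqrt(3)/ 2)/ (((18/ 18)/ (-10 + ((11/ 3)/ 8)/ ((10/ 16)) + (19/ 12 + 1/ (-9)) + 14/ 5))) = 899 * sqrt(3)/ 60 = 25.95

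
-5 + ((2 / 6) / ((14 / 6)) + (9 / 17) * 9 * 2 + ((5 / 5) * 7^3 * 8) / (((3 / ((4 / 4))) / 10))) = 3267028 / 357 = 9151.34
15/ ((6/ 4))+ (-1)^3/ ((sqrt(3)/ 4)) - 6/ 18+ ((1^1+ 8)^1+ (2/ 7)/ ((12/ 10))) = 397/ 21 - 4 * sqrt(3)/ 3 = 16.60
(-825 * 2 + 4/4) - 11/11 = -1650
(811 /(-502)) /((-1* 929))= 811 /466358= 0.00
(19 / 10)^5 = 2476099 / 100000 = 24.76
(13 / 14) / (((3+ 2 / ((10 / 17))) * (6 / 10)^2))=1625 / 4032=0.40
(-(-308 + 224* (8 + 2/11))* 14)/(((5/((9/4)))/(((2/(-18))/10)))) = 29351/275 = 106.73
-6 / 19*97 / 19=-582 / 361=-1.61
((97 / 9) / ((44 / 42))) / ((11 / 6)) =679 / 121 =5.61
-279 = -279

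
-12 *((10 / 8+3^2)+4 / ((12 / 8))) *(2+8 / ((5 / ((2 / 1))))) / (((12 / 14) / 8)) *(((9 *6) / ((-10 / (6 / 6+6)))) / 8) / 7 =25389 / 5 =5077.80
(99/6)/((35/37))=1221/70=17.44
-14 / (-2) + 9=16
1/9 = 0.11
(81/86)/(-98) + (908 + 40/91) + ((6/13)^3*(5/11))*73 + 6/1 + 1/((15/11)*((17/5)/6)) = 3182037248921/3462551092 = 918.99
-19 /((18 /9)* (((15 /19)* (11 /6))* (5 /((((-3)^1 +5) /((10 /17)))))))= -6137 /1375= -4.46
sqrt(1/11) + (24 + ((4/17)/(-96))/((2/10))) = sqrt(11)/11 + 9787/408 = 24.29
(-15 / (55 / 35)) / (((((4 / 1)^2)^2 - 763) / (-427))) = -8.04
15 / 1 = 15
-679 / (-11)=679 / 11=61.73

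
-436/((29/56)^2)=-1367296/841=-1625.80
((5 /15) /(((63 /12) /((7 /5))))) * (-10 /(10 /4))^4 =1024 /45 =22.76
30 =30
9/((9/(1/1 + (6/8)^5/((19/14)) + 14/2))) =79525/9728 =8.17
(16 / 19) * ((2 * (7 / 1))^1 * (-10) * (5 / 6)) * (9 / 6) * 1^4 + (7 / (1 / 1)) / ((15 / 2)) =-41734 / 285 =-146.44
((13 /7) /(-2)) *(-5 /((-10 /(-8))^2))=104 /35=2.97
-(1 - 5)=4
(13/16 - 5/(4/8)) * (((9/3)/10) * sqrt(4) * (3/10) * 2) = -1323/400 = -3.31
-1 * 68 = -68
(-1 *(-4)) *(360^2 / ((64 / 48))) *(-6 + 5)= -388800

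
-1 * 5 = -5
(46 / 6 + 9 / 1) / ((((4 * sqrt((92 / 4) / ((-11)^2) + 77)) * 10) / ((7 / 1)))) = 77 * sqrt(2335) / 11208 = 0.33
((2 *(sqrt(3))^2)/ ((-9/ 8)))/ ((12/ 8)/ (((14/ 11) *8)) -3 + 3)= -3584/ 99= -36.20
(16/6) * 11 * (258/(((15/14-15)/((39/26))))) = -52976/65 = -815.02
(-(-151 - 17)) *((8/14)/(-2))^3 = -192/49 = -3.92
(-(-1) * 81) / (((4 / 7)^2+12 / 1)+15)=3969 / 1339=2.96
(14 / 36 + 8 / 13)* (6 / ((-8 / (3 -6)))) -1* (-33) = 35.26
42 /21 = 2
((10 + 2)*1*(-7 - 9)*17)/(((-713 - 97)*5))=0.81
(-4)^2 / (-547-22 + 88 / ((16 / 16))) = -16 / 481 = -0.03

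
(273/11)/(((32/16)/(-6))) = -819/11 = -74.45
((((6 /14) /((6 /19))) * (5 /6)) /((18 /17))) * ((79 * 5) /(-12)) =-637925 /18144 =-35.16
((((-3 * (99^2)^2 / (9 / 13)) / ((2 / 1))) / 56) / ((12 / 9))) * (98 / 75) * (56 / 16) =-20396655279 / 1600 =-12747909.55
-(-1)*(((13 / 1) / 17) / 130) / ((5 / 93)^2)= 8649 / 4250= 2.04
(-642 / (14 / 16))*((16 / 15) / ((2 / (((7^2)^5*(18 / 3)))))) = -3316098008832 / 5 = -663219601766.40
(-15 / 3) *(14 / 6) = -35 / 3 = -11.67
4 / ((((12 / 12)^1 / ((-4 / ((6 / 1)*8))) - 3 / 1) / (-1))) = 4 / 15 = 0.27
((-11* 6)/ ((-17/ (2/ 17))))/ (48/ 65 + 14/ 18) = 77220/ 256343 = 0.30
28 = 28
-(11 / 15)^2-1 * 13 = -3046 / 225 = -13.54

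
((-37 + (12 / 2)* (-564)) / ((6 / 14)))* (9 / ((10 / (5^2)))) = -359205 / 2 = -179602.50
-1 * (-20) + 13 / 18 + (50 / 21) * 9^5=17717311 / 126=140613.58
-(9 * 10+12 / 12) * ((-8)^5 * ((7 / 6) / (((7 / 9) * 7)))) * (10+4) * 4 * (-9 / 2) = -161021952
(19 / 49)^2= 361 / 2401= 0.15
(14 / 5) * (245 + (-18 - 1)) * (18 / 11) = 56952 / 55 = 1035.49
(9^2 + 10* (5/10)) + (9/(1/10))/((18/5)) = 111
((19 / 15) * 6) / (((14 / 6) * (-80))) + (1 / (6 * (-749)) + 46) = 20654003 / 449400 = 45.96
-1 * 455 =-455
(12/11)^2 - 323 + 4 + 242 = -75.81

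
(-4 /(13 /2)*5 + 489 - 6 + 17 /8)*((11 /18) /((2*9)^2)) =183821 /202176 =0.91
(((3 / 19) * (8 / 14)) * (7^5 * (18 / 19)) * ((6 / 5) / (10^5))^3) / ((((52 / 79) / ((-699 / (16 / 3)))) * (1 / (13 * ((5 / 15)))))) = -96654917709 / 45125000000000000000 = -0.00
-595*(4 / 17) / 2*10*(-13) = 9100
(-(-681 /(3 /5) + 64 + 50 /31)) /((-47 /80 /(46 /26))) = -60997840 /18941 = -3220.41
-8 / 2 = -4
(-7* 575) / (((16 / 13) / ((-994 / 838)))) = 3879.11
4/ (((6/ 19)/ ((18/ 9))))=76/ 3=25.33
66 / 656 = 33 / 328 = 0.10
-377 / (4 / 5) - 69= -2161 / 4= -540.25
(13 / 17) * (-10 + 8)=-26 / 17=-1.53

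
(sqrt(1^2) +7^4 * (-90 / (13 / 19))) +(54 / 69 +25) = -94423322 / 299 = -315797.06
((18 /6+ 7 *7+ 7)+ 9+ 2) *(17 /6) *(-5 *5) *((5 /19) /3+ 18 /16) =-8225875 /1368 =-6013.07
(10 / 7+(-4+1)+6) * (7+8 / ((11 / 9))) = 4619 / 77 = 59.99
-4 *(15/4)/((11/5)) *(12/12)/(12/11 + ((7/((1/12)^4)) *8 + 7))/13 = -15/33211009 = -0.00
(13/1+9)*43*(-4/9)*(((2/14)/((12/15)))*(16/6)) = -37840/189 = -200.21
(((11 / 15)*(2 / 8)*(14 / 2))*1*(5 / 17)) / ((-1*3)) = -77 / 612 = -0.13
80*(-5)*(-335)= 134000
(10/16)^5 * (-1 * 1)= -3125/32768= -0.10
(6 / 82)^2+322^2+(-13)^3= 170599656 / 1681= 101487.01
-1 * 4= -4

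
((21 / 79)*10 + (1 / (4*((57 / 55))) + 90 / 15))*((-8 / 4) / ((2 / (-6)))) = 160297 / 3002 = 53.40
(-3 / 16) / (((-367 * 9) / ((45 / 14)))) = 15 / 82208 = 0.00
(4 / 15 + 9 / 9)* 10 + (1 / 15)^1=12.73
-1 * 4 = -4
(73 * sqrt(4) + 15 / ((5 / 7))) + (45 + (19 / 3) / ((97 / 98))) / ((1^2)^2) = 63554 / 291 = 218.40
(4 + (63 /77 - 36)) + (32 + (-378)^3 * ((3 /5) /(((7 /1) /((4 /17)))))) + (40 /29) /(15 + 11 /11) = -1089279.47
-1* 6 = -6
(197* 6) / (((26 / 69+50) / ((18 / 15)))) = 122337 / 4345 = 28.16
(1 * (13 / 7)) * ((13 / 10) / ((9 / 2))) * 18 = 338 / 35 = 9.66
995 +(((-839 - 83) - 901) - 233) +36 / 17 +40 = -17321 / 17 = -1018.88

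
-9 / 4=-2.25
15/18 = 5/6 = 0.83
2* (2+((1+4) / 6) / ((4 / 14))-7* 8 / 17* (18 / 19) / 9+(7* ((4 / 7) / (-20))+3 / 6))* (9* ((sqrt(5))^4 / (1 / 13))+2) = 276247333 / 9690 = 28508.50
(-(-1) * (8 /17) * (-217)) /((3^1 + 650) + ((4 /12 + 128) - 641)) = -5208 /7157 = -0.73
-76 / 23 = -3.30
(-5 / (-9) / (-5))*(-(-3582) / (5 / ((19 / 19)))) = -398 / 5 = -79.60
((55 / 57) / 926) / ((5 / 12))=0.00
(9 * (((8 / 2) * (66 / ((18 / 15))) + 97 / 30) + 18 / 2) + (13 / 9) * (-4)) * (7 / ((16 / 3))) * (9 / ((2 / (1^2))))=3939369 / 320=12310.53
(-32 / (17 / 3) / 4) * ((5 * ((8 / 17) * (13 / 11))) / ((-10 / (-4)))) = -4992 / 3179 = -1.57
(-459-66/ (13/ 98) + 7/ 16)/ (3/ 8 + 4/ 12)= -596607/ 442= -1349.79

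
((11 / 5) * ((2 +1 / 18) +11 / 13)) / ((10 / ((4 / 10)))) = 7469 / 29250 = 0.26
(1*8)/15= 8/15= 0.53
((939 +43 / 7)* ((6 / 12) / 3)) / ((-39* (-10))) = 1654 / 4095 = 0.40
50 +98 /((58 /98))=215.59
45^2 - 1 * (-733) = 2758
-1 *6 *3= -18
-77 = -77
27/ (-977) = -27/ 977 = -0.03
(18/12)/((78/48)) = 12/13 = 0.92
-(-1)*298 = 298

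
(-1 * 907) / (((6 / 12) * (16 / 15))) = -13605 / 8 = -1700.62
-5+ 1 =-4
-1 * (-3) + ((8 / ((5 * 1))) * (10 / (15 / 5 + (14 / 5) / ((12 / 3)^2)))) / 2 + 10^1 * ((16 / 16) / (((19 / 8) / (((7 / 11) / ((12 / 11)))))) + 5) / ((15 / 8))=727439 / 21717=33.50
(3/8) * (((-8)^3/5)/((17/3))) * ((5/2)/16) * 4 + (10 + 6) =200/17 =11.76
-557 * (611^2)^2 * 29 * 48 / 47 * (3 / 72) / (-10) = 47898308419559 / 5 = 9579661683911.80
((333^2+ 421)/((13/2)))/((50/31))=690122/65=10617.26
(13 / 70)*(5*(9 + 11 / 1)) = 130 / 7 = 18.57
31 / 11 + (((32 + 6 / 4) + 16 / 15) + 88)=41377 / 330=125.38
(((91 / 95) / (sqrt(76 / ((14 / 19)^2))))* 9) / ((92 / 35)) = 40131* sqrt(19) / 631028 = 0.28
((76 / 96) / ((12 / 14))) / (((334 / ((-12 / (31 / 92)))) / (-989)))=3025351 / 31062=97.40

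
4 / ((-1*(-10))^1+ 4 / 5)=10 / 27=0.37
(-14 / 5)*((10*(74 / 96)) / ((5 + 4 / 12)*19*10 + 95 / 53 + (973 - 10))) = -13727 / 1258088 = -0.01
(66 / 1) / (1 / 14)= 924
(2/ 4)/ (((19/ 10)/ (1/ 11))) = 5/ 209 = 0.02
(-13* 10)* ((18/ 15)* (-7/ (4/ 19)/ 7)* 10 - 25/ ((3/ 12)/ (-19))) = -239590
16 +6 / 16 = 131 / 8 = 16.38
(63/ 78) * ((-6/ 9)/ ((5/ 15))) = -21/ 13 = -1.62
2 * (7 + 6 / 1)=26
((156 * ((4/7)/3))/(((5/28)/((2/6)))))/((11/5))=832/33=25.21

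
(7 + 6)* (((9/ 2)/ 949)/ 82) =0.00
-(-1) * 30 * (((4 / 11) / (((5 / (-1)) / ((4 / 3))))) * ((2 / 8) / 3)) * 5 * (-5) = 200 / 33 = 6.06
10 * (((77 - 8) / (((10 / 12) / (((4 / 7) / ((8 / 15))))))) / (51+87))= 45 / 7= 6.43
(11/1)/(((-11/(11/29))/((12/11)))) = -12/29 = -0.41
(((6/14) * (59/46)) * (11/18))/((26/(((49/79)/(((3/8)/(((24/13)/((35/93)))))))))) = 160952/1535365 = 0.10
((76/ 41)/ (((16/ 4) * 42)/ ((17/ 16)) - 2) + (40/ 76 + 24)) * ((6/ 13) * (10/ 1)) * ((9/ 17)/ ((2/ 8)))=54790421760/ 228454993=239.83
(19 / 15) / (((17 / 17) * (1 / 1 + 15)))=19 / 240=0.08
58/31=1.87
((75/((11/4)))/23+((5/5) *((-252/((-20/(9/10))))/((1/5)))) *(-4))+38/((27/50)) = -5302354/34155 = -155.24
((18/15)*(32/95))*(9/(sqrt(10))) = 864*sqrt(10)/2375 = 1.15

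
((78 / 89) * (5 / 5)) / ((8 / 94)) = 1833 / 178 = 10.30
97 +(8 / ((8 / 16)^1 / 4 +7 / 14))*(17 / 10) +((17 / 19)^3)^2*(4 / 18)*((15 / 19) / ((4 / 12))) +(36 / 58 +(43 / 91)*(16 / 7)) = 49839155517401843 / 412812315863675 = 120.73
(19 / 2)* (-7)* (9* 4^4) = -153216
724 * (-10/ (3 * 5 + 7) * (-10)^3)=3620000/ 11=329090.91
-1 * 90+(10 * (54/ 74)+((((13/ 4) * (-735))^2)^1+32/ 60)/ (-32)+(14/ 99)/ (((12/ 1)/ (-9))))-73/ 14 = -1301182478509/ 7293440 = -178404.49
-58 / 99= -0.59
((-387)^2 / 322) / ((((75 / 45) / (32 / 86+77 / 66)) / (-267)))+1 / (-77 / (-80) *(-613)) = -2489478664931 / 21712460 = -114656.68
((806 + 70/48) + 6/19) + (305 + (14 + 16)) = 521105/456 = 1142.77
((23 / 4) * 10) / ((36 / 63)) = 100.62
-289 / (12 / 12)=-289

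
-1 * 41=-41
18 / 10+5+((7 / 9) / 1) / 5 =313 / 45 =6.96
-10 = -10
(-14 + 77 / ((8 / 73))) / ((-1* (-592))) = 5509 / 4736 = 1.16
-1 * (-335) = 335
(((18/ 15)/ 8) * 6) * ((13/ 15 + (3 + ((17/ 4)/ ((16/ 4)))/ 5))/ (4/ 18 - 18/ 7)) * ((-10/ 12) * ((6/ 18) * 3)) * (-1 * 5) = -61677/ 9472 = -6.51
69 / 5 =13.80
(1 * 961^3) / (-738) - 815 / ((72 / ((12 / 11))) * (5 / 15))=-4881420613 / 4059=-1202616.56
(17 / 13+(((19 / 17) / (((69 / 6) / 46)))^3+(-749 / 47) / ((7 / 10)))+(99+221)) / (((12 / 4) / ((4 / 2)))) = 2328779506 / 9005529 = 258.59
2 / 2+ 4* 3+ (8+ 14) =35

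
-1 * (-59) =59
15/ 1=15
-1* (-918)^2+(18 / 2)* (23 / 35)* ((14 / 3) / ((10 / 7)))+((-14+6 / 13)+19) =-842699.22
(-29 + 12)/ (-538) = 17/ 538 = 0.03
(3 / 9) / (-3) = -1 / 9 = -0.11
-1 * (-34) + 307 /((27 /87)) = 9209 /9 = 1023.22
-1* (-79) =79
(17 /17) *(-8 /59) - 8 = -480 /59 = -8.14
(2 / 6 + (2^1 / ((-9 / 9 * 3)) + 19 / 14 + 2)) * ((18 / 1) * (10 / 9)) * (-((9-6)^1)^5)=-102870 / 7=-14695.71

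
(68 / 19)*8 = 544 / 19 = 28.63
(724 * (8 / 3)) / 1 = 5792 / 3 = 1930.67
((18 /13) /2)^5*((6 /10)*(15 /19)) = 531441 /7054567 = 0.08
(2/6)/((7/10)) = 10/21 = 0.48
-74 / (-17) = 74 / 17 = 4.35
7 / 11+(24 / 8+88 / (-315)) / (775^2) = 1324387552 / 2081165625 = 0.64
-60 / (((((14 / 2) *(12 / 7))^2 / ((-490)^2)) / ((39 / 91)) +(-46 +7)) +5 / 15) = 385875 / 248666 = 1.55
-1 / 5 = -0.20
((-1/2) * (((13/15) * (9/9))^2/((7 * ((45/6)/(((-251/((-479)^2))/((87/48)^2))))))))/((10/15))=5429632/1519559062875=0.00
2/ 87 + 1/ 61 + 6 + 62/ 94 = 1670914/ 249429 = 6.70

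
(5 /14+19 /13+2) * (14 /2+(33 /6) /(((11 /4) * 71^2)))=24525855 /917462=26.73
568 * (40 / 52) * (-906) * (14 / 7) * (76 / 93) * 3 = -782204160 / 403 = -1940953.25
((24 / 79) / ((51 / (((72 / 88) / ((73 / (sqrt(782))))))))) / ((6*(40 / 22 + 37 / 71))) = 0.00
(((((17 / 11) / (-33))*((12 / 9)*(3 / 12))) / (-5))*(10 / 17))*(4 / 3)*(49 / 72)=49 / 29403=0.00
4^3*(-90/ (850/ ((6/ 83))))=-3456/ 7055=-0.49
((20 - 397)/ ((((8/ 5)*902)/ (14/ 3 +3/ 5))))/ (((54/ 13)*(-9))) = 387179/ 10520928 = 0.04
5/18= 0.28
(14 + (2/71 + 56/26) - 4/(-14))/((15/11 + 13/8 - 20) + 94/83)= -1.04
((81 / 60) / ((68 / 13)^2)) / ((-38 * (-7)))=4563 / 24599680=0.00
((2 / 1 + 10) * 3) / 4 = 9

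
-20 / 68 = -5 / 17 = -0.29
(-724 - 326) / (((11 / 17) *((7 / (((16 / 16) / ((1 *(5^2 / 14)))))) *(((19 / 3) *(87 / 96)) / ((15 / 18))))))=-114240 / 6061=-18.85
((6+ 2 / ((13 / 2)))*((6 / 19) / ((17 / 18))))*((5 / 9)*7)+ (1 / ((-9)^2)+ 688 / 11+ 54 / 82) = 10955113484 / 153393669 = 71.42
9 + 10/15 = 29/3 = 9.67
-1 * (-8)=8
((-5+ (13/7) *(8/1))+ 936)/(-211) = -4.48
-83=-83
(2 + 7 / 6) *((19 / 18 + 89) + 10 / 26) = 402097 / 1404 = 286.39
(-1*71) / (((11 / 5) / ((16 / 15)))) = -1136 / 33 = -34.42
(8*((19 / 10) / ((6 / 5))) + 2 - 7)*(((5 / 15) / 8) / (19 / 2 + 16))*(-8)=-0.10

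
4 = 4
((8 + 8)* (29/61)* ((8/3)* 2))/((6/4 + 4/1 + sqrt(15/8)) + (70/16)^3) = 173675511808/381953200863- 486539264* sqrt(30)/381953200863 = 0.45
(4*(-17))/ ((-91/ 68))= 4624/ 91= 50.81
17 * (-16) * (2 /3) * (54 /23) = -9792 /23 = -425.74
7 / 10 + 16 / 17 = 279 / 170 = 1.64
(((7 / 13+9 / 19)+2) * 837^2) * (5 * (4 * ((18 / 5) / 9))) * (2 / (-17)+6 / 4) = 97989987168 / 4199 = 23336505.64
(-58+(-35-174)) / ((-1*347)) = 267 / 347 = 0.77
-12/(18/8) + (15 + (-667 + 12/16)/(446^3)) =10291110181/1064598432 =9.67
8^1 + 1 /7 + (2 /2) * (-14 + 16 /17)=-585 /119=-4.92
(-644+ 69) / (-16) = 35.94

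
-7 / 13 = -0.54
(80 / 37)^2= 6400 / 1369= 4.67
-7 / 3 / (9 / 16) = -112 / 27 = -4.15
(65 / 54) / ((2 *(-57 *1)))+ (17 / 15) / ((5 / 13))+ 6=1375267 / 153900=8.94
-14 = -14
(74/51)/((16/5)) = 185/408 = 0.45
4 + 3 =7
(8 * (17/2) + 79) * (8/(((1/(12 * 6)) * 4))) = 21168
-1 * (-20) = 20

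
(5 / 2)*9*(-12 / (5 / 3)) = -162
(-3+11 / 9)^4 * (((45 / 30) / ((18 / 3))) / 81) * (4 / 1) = 65536 / 531441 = 0.12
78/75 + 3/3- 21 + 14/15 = -1352/75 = -18.03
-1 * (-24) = 24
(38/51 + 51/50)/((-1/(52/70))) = -8359/6375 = -1.31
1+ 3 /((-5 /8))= -19 /5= -3.80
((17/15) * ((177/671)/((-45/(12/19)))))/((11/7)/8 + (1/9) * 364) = -0.00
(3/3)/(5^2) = 0.04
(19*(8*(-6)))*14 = -12768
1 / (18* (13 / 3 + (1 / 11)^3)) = 1331 / 103836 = 0.01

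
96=96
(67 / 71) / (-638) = -0.00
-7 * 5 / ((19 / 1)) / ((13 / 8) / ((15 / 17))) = -4200 / 4199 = -1.00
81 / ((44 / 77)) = 141.75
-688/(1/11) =-7568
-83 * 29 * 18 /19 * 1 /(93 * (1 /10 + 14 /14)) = -144420 /6479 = -22.29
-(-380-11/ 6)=2291/ 6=381.83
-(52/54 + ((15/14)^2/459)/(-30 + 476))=-38638097/40123944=-0.96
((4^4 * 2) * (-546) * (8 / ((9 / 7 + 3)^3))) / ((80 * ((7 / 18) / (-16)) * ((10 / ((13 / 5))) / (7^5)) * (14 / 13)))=926373873152 / 15625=59287927.88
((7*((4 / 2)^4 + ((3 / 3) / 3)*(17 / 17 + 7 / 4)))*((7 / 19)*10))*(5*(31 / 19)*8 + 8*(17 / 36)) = 293585705 / 9747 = 30120.62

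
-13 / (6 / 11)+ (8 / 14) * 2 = -953 / 42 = -22.69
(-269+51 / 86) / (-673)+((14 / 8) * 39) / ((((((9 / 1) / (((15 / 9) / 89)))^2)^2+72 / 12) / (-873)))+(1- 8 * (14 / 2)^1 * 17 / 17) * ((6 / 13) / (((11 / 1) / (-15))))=83661746015176431463 / 2389365848456263508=35.01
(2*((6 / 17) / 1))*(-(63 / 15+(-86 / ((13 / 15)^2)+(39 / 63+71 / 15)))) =7448972 / 100555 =74.08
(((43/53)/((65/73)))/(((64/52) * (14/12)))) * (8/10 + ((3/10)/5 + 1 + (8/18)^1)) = 3255143/2226000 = 1.46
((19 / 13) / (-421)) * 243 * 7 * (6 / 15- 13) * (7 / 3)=4750893 / 27365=173.61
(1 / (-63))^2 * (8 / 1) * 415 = 0.84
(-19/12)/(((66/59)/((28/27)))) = -7847/5346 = -1.47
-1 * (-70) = 70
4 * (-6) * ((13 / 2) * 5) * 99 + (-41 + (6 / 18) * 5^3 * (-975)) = -117886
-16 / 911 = -0.02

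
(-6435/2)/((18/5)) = -3575/4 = -893.75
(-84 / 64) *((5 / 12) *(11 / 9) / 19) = -385 / 10944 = -0.04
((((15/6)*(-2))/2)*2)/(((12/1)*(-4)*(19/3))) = 5/304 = 0.02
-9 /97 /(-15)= 3 /485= 0.01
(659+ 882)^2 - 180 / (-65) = 30870889 / 13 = 2374683.77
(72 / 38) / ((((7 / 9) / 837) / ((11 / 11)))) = 271188 / 133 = 2039.01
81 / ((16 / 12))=243 / 4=60.75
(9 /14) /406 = 9 /5684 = 0.00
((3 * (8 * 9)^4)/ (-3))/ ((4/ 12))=-80621568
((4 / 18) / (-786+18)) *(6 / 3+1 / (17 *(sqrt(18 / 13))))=-1 / 1728 - sqrt(26) / 352512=-0.00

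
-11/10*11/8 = -121/80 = -1.51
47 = 47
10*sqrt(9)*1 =30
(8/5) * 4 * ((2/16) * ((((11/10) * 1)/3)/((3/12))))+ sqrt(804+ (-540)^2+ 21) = 88/75+ 5 * sqrt(11697) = 541.94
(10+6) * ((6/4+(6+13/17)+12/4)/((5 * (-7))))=-3064/595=-5.15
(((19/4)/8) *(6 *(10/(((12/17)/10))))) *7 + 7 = 56637/16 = 3539.81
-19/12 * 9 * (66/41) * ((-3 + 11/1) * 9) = -67716/41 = -1651.61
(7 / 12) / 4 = 7 / 48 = 0.15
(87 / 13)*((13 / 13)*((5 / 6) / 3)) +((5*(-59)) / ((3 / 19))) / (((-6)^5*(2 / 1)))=1.98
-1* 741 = -741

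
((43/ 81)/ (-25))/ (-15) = 43/ 30375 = 0.00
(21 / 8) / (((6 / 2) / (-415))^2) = 1205575 / 24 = 50232.29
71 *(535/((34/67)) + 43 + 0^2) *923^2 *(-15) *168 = -2843299594060380/17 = -167252917297669.41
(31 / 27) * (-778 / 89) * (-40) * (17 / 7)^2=278804080 / 117747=2367.82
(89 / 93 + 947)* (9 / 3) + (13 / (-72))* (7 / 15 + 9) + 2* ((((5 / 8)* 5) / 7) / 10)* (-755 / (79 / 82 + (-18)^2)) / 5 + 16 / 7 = 2220411154282 / 780623865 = 2844.41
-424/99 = -4.28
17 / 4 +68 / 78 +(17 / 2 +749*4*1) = 469501 / 156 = 3009.62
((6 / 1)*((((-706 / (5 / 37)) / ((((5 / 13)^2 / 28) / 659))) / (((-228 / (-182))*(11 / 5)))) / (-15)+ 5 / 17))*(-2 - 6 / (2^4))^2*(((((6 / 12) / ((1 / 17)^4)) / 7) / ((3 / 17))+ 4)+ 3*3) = 1700443019522517488797 / 94248000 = 18042218609652.38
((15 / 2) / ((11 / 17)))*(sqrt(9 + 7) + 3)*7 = 12495 / 22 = 567.95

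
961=961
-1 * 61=-61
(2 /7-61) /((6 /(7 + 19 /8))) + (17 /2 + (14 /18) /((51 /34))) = -259603 /3024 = -85.85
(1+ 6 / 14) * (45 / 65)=0.99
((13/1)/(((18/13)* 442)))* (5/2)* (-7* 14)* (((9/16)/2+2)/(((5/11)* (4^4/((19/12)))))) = -9718709/60162048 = -0.16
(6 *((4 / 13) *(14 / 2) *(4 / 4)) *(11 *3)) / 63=88 / 13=6.77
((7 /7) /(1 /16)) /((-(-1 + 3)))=-8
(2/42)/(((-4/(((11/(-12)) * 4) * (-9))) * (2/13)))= -143/56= -2.55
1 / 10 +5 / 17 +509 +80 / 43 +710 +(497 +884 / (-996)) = 3125934299 / 1820190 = 1717.37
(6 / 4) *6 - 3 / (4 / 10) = 3 / 2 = 1.50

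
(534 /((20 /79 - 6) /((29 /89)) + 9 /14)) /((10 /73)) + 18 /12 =-1242132693 /5450650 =-227.89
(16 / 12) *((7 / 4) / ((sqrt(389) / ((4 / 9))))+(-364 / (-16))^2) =28 *sqrt(389) / 10503+8281 / 12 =690.14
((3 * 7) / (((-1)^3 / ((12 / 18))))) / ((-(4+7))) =14 / 11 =1.27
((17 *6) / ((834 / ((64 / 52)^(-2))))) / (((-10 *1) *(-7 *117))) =221 / 22417920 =0.00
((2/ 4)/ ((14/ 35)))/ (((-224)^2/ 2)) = 5/ 100352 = 0.00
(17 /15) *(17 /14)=289 /210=1.38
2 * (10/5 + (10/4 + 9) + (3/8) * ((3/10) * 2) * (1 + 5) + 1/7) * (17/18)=35683/1260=28.32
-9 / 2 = -4.50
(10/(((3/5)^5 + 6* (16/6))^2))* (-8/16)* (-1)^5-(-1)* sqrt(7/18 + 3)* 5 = 48828125/2524359049 + 5* sqrt(122)/6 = 9.22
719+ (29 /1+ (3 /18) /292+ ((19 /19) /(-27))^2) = 318451355 /425736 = 748.00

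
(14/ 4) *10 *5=175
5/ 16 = 0.31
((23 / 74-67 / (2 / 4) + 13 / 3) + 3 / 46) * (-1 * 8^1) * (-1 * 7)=-7240.28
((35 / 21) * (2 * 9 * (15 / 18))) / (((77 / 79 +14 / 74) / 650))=23749375 / 1701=13962.01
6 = 6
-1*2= -2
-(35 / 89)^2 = -1225 / 7921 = -0.15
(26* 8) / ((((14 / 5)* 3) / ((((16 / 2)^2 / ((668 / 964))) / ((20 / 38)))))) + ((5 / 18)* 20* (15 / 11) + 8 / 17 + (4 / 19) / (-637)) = 4936214071142 / 1133893761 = 4353.33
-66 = -66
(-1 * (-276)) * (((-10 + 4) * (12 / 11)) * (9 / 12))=-14904 / 11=-1354.91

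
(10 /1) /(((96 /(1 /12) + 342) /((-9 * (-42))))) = 210 /83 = 2.53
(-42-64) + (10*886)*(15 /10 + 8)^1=84064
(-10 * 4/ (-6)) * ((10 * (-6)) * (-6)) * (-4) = -9600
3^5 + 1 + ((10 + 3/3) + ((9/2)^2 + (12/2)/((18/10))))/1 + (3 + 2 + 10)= 3523/12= 293.58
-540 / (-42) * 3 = 270 / 7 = 38.57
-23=-23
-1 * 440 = -440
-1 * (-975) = 975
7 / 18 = 0.39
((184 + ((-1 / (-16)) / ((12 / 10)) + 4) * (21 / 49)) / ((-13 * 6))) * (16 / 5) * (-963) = 2671041 / 364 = 7338.02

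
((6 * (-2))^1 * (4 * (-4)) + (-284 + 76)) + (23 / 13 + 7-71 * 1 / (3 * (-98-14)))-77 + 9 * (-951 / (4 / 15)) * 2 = -280759837 / 4368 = -64276.52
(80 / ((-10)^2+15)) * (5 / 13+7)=1536 / 299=5.14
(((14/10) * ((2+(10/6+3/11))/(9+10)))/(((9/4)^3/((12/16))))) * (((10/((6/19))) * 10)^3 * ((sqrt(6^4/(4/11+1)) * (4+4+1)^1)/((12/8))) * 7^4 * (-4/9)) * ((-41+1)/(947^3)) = 80768257024000000 * sqrt(165)/183879754245099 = 5642.20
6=6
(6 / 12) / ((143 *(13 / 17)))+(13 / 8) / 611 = 5055 / 698984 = 0.01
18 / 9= 2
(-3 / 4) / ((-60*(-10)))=-1 / 800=-0.00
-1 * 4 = -4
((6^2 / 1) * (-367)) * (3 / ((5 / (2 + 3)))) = -39636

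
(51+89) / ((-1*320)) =-7 / 16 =-0.44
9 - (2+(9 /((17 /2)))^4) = 479671 /83521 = 5.74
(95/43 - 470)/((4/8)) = -40230/43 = -935.58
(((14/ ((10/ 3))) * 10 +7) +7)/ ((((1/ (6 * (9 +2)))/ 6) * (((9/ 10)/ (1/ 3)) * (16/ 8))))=12320/ 3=4106.67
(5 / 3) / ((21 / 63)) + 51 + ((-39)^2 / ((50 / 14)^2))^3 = 413990356612889 / 244140625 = 1695704.50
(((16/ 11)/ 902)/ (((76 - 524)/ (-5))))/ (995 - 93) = 5/ 250590032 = 0.00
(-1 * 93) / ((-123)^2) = -31 / 5043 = -0.01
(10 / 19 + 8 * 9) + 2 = 1416 / 19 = 74.53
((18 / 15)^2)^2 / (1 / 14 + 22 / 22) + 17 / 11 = 119653 / 34375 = 3.48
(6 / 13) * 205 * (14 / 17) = 77.92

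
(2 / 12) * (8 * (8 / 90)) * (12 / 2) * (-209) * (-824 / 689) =5510912 / 31005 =177.74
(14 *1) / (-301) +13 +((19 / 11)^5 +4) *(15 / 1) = 2102300842 / 6925193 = 303.57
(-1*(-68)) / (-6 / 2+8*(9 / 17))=1156 / 21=55.05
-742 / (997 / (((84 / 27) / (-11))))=0.21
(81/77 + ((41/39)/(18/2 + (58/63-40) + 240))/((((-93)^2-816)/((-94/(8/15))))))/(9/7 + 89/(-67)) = -278388409161/11286532400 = -24.67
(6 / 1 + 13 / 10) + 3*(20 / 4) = 223 / 10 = 22.30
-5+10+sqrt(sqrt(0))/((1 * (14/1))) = 5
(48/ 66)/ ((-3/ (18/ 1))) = -48/ 11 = -4.36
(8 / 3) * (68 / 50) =272 / 75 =3.63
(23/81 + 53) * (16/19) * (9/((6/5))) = 172640/513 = 336.53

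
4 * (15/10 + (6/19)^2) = 2310/361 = 6.40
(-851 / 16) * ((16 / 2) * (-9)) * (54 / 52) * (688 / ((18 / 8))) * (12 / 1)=189698112 / 13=14592162.46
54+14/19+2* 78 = 4004/19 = 210.74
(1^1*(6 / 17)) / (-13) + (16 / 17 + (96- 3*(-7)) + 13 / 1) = 28932 / 221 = 130.91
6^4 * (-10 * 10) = -129600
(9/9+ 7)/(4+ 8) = 2/3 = 0.67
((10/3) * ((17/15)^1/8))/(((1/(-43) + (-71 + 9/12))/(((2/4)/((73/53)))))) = -2279/934254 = -0.00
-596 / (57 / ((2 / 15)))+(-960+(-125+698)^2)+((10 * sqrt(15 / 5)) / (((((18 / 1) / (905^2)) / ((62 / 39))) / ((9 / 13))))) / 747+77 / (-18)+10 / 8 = 253897750 * sqrt(3) / 378729+373195619 / 1140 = 328525.74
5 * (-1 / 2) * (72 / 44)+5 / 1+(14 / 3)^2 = 2246 / 99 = 22.69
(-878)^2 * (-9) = -6937956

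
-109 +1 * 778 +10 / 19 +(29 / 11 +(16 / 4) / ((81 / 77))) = 11443414 / 16929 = 675.97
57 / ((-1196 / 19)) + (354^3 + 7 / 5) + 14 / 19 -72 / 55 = 11088868953457 / 249964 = 44361863.92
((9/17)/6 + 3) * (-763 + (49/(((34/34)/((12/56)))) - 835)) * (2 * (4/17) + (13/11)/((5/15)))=-250364625/12716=-19688.95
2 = 2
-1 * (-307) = 307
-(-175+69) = 106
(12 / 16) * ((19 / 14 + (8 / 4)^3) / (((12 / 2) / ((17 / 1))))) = 2227 / 112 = 19.88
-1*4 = -4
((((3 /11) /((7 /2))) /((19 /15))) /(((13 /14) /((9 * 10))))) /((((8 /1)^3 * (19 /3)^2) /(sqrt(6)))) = 18225 * sqrt(6) /62773568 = 0.00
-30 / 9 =-10 / 3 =-3.33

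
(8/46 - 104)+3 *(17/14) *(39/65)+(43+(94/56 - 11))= -218837/3220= -67.96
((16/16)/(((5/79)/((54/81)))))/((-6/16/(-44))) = 55616/45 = 1235.91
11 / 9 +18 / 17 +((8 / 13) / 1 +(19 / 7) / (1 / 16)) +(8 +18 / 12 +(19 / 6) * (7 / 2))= 3726259 / 55692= 66.91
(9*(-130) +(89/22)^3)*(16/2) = -11753191/1331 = -8830.35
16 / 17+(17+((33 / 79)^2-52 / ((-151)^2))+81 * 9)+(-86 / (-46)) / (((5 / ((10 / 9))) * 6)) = 1122471611499398 / 1502272089837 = 747.18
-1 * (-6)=6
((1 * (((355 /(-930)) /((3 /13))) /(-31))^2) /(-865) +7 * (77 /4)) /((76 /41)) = 72.69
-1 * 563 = -563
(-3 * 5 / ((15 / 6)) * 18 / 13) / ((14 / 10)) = -540 / 91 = -5.93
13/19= 0.68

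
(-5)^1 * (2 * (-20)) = 200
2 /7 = 0.29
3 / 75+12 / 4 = 76 / 25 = 3.04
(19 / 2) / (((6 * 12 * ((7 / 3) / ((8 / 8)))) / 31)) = 589 / 336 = 1.75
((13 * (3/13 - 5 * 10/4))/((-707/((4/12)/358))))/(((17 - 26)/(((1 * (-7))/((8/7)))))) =2233/15620256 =0.00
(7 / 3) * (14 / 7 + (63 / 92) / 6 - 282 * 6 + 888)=-1032829 / 552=-1871.07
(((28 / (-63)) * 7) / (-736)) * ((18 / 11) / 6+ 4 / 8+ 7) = 133 / 4048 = 0.03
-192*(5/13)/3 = -24.62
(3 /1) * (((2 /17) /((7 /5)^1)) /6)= 5 /119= 0.04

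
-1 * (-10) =10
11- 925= -914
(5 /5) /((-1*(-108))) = 1 /108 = 0.01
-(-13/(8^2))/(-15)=-13/960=-0.01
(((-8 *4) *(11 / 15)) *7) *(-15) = 2464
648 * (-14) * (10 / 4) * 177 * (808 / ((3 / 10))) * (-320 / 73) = 3459843072000 / 73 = 47395110575.34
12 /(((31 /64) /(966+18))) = 755712 /31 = 24377.81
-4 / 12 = -1 / 3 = -0.33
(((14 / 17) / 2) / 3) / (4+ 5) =7 / 459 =0.02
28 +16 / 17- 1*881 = -14485 / 17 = -852.06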